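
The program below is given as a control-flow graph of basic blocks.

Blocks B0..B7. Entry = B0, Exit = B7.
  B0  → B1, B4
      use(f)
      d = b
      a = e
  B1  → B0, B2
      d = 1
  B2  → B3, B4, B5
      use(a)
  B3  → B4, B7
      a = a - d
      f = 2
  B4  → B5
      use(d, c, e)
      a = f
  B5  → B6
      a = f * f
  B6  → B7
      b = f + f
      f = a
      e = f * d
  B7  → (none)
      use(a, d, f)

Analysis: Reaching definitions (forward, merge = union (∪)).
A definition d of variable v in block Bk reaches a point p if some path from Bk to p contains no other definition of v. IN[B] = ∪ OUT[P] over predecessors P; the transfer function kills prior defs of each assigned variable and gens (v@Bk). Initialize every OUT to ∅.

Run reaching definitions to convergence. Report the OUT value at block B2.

Fixpoint table:
  B0:  IN={a@B0, d@B1}  OUT={a@B0, d@B0}
  B1:  IN={a@B0, d@B0}  OUT={a@B0, d@B1}
  B2:  IN={a@B0, d@B1}  OUT={a@B0, d@B1}
  B3:  IN={a@B0, d@B1}  OUT={a@B3, d@B1, f@B3}
  B4:  IN={a@B0, a@B3, d@B0, d@B1, f@B3}  OUT={a@B4, d@B0, d@B1, f@B3}
  B5:  IN={a@B0, a@B4, d@B0, d@B1, f@B3}  OUT={a@B5, d@B0, d@B1, f@B3}
  B6:  IN={a@B5, d@B0, d@B1, f@B3}  OUT={a@B5, b@B6, d@B0, d@B1, e@B6, f@B6}
  B7:  IN={a@B3, a@B5, b@B6, d@B0, d@B1, e@B6, f@B3, f@B6}  OUT={a@B3, a@B5, b@B6, d@B0, d@B1, e@B6, f@B3, f@B6}

Merge at B2: IN[B2] = OUT[B1] = {a@B0, d@B1}
Applying B2's transfer function to that IN value gives OUT[B2] (row B2 above).

Answer: {a@B0, d@B1}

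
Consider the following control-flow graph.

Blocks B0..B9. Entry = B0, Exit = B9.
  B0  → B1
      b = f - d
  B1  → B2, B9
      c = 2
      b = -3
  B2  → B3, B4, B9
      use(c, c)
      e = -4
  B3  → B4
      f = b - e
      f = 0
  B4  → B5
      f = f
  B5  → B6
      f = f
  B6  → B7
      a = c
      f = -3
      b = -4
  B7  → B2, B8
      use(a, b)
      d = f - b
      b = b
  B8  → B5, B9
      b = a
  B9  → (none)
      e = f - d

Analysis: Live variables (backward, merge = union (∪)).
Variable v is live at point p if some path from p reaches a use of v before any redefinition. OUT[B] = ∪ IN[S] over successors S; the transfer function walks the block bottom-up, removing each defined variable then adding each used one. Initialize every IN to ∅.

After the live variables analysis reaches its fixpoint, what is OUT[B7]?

Answer: {a, b, c, d, f}

Working:
Per-block solution:
  B0:  IN={d, f}  OUT={d, f}
  B1:  IN={d, f}  OUT={b, c, d, f}
  B2:  IN={b, c, d, f}  OUT={b, c, d, e, f}
  B3:  IN={b, c, e}  OUT={c, f}
  B4:  IN={c, f}  OUT={c, f}
  B5:  IN={c, f}  OUT={c}
  B6:  IN={c}  OUT={a, b, c, f}
  B7:  IN={a, b, c, f}  OUT={a, b, c, d, f}
  B8:  IN={a, c, d, f}  OUT={c, d, f}
  B9:  IN={d, f}  OUT={}

Merge at B7: OUT[B7] = IN[B2] ⊔ IN[B8] = {a, b, c, d, f}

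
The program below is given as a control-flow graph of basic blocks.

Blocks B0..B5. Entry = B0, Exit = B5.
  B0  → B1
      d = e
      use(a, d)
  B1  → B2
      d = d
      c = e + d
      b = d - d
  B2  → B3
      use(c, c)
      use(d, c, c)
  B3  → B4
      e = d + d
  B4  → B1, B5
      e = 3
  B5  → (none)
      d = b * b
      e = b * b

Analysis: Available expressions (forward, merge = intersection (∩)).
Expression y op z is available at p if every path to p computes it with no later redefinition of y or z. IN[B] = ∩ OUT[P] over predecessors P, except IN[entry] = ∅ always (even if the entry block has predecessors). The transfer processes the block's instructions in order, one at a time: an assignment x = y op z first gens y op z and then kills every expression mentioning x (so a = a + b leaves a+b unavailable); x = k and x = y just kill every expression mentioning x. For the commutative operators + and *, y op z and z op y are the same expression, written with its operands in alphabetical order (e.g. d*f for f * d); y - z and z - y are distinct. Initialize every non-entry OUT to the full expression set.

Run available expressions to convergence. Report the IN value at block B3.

Answer: {d+e, d-d}

Derivation:
Per-block solution:
  B0:   IN={}   OUT={}
  B1:   IN={}   OUT={d+e, d-d}
  B2:   IN={d+e, d-d}   OUT={d+e, d-d}
  B3:   IN={d+e, d-d}   OUT={d+d, d-d}
  B4:   IN={d+d, d-d}   OUT={d+d, d-d}
  B5:   IN={d+d, d-d}   OUT={b*b}

Merge at B3: IN[B3] = OUT[B2] = {d+e, d-d}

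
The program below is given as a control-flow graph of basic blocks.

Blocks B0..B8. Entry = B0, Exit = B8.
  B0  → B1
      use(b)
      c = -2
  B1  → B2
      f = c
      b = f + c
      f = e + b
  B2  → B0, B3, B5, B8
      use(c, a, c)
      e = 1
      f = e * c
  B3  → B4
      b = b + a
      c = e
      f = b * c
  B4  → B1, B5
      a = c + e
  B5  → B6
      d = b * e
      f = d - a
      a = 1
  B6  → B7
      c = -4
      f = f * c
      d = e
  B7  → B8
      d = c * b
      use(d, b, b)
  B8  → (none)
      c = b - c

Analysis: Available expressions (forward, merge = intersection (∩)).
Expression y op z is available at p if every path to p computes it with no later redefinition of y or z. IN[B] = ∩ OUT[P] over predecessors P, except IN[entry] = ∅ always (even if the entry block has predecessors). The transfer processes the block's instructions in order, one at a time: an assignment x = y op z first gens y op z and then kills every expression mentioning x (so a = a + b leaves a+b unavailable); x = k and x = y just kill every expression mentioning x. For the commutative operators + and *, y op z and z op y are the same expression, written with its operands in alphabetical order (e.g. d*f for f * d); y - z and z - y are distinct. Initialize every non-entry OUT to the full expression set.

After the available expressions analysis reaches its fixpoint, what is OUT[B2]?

Answer: {c*e}

Working:
Fixpoint table:
  B0:  IN={}  OUT={}
  B1:  IN={}  OUT={b+e}
  B2:  IN={b+e}  OUT={c*e}
  B3:  IN={c*e}  OUT={b*c}
  B4:  IN={b*c}  OUT={b*c, c+e}
  B5:  IN={}  OUT={b*e}
  B6:  IN={b*e}  OUT={b*e}
  B7:  IN={b*e}  OUT={b*c, b*e}
  B8:  IN={}  OUT={}

Merge at B2: IN[B2] = OUT[B1] = {b+e}
Applying B2's transfer function to that IN value gives OUT[B2] (row B2 above).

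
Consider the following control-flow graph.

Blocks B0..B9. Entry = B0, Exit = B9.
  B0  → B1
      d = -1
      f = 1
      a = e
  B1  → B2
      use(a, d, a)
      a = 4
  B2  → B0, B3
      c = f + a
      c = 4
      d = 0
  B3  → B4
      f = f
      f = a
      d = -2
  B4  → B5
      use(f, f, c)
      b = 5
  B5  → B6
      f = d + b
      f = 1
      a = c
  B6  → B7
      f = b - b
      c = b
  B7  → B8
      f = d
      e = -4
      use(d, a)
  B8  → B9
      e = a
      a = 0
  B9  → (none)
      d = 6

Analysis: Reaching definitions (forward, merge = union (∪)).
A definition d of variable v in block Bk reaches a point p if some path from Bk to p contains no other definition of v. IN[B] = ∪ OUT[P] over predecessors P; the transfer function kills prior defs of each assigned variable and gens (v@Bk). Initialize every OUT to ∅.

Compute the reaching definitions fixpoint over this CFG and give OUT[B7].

Answer: {a@B5, b@B4, c@B6, d@B3, e@B7, f@B7}

Trace:
Fixpoint table:
  B0:   IN={a@B1, c@B2, d@B2, f@B0}   OUT={a@B0, c@B2, d@B0, f@B0}
  B1:   IN={a@B0, c@B2, d@B0, f@B0}   OUT={a@B1, c@B2, d@B0, f@B0}
  B2:   IN={a@B1, c@B2, d@B0, f@B0}   OUT={a@B1, c@B2, d@B2, f@B0}
  B3:   IN={a@B1, c@B2, d@B2, f@B0}   OUT={a@B1, c@B2, d@B3, f@B3}
  B4:   IN={a@B1, c@B2, d@B3, f@B3}   OUT={a@B1, b@B4, c@B2, d@B3, f@B3}
  B5:   IN={a@B1, b@B4, c@B2, d@B3, f@B3}   OUT={a@B5, b@B4, c@B2, d@B3, f@B5}
  B6:   IN={a@B5, b@B4, c@B2, d@B3, f@B5}   OUT={a@B5, b@B4, c@B6, d@B3, f@B6}
  B7:   IN={a@B5, b@B4, c@B6, d@B3, f@B6}   OUT={a@B5, b@B4, c@B6, d@B3, e@B7, f@B7}
  B8:   IN={a@B5, b@B4, c@B6, d@B3, e@B7, f@B7}   OUT={a@B8, b@B4, c@B6, d@B3, e@B8, f@B7}
  B9:   IN={a@B8, b@B4, c@B6, d@B3, e@B8, f@B7}   OUT={a@B8, b@B4, c@B6, d@B9, e@B8, f@B7}

Merge at B7: IN[B7] = OUT[B6] = {a@B5, b@B4, c@B6, d@B3, f@B6}
Applying B7's transfer function to that IN value gives OUT[B7] (row B7 above).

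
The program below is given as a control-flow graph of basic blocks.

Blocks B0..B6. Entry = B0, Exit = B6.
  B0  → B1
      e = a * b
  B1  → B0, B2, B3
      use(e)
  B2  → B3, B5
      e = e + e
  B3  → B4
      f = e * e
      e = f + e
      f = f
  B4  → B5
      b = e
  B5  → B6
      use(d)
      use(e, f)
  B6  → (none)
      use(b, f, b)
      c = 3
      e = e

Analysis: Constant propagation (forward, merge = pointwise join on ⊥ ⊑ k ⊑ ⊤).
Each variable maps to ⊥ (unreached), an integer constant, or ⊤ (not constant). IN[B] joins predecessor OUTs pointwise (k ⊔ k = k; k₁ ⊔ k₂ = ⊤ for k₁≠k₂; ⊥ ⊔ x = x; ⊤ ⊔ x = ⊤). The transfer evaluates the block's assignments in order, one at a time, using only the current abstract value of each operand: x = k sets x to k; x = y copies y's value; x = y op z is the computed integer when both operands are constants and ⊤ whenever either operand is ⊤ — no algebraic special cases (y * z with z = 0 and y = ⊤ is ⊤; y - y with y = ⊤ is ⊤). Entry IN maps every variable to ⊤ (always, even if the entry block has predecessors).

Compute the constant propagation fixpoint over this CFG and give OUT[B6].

Fixpoint table:
  B0: | IN=(all ⊤) | OUT=(all ⊤)
  B1: | IN=(all ⊤) | OUT=(all ⊤)
  B2: | IN=(all ⊤) | OUT=(all ⊤)
  B3: | IN=(all ⊤) | OUT=(all ⊤)
  B4: | IN=(all ⊤) | OUT=(all ⊤)
  B5: | IN=(all ⊤) | OUT=(all ⊤)
  B6: | IN=(all ⊤) | OUT={c:3; rest ⊤}

Merge at B6: IN[B6] = OUT[B5] = {a: ⊤, b: ⊤, c: ⊤, d: ⊤, e: ⊤, f: ⊤}
Applying B6's transfer function to that IN value gives OUT[B6] (row B6 above).

Answer: {a: ⊤, b: ⊤, c: 3, d: ⊤, e: ⊤, f: ⊤}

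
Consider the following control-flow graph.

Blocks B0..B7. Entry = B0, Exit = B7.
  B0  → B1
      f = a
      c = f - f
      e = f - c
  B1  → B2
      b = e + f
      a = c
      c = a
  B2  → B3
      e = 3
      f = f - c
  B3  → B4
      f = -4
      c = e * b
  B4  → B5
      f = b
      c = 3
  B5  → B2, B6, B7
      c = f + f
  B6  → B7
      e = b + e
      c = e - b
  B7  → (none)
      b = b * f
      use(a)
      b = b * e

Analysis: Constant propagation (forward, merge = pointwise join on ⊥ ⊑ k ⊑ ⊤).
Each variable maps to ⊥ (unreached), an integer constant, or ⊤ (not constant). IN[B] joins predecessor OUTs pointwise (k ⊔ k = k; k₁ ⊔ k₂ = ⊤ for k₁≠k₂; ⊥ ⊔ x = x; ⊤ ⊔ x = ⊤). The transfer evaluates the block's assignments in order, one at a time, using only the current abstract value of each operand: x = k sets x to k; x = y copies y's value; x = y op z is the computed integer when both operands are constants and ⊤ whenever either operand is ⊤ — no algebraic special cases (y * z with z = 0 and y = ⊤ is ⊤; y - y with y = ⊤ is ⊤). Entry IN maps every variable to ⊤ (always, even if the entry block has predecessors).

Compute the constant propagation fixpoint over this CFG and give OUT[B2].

Fixpoint table:
  B0:  IN=(all ⊤)  OUT=(all ⊤)
  B1:  IN=(all ⊤)  OUT=(all ⊤)
  B2:  IN=(all ⊤)  OUT={e:3; rest ⊤}
  B3:  IN={e:3; rest ⊤}  OUT={e:3, f:-4; rest ⊤}
  B4:  IN={e:3, f:-4; rest ⊤}  OUT={c:3, e:3; rest ⊤}
  B5:  IN={c:3, e:3; rest ⊤}  OUT={e:3; rest ⊤}
  B6:  IN={e:3; rest ⊤}  OUT=(all ⊤)
  B7:  IN=(all ⊤)  OUT=(all ⊤)

Merge at B2: IN[B2] = OUT[B1] ⊔ OUT[B5] = {a: ⊤, b: ⊤, c: ⊤, d: ⊤, e: ⊤, f: ⊤}
Applying B2's transfer function to that IN value gives OUT[B2] (row B2 above).

Answer: {a: ⊤, b: ⊤, c: ⊤, d: ⊤, e: 3, f: ⊤}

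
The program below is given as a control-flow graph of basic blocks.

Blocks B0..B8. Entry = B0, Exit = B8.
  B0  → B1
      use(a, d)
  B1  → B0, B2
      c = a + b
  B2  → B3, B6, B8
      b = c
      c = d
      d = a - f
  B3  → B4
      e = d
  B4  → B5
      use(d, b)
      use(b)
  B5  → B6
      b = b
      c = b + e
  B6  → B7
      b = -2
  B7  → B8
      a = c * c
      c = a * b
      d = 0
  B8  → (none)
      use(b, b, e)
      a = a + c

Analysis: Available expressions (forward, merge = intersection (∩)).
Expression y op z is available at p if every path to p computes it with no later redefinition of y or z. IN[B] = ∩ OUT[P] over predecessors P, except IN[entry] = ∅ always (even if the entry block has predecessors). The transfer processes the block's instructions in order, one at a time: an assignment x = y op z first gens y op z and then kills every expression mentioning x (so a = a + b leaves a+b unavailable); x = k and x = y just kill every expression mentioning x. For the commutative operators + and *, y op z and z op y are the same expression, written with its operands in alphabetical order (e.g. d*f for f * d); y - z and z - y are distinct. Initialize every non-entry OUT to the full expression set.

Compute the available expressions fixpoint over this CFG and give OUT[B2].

Per-block solution:
  B0:  IN={}  OUT={}
  B1:  IN={}  OUT={a+b}
  B2:  IN={a+b}  OUT={a-f}
  B3:  IN={a-f}  OUT={a-f}
  B4:  IN={a-f}  OUT={a-f}
  B5:  IN={a-f}  OUT={a-f, b+e}
  B6:  IN={a-f}  OUT={a-f}
  B7:  IN={a-f}  OUT={a*b}
  B8:  IN={}  OUT={}

Merge at B2: IN[B2] = OUT[B1] = {a+b}
Applying B2's transfer function to that IN value gives OUT[B2] (row B2 above).

Answer: {a-f}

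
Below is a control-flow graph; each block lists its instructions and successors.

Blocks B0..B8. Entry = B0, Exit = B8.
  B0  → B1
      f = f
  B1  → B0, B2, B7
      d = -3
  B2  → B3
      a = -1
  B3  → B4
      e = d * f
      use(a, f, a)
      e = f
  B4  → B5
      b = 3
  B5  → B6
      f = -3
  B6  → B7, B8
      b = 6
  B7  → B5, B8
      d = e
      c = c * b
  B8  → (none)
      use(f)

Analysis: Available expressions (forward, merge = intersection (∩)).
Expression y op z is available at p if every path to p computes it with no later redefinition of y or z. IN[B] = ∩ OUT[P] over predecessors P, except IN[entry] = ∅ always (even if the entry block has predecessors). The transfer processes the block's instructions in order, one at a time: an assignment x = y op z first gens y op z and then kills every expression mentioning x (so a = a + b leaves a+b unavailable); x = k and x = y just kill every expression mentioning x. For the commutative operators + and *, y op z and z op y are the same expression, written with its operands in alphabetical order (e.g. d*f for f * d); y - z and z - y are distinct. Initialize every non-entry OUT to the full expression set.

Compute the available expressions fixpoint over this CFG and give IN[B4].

Fixpoint table:
  B0:   IN={}   OUT={}
  B1:   IN={}   OUT={}
  B2:   IN={}   OUT={}
  B3:   IN={}   OUT={d*f}
  B4:   IN={d*f}   OUT={d*f}
  B5:   IN={}   OUT={}
  B6:   IN={}   OUT={}
  B7:   IN={}   OUT={}
  B8:   IN={}   OUT={}

Merge at B4: IN[B4] = OUT[B3] = {d*f}

Answer: {d*f}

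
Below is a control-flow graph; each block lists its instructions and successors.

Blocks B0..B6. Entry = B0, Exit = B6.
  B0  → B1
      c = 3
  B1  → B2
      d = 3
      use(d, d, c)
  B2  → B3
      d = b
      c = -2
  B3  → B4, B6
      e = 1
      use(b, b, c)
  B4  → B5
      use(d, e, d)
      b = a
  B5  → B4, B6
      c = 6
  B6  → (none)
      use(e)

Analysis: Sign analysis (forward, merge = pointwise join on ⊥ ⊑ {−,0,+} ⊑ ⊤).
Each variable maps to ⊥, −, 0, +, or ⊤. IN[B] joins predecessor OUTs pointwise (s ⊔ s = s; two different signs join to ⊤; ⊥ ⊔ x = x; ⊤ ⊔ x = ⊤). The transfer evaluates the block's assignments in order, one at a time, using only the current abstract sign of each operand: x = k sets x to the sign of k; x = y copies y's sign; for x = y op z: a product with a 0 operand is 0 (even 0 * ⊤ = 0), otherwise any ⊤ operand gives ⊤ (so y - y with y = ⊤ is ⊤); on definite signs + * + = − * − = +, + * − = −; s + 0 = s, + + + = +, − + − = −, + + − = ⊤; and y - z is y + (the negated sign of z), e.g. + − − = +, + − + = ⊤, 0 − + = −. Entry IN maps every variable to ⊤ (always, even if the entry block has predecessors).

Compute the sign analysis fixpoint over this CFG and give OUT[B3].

Answer: {a: ⊤, b: ⊤, c: -, d: ⊤, e: +, f: ⊤}

Working:
Fixpoint table:
  B0: | IN=(all ⊤) | OUT={c:+; rest ⊤}
  B1: | IN={c:+; rest ⊤} | OUT={c:+, d:+; rest ⊤}
  B2: | IN={c:+, d:+; rest ⊤} | OUT={c:-; rest ⊤}
  B3: | IN={c:-; rest ⊤} | OUT={c:-, e:+; rest ⊤}
  B4: | IN={e:+; rest ⊤} | OUT={e:+; rest ⊤}
  B5: | IN={e:+; rest ⊤} | OUT={c:+, e:+; rest ⊤}
  B6: | IN={e:+; rest ⊤} | OUT={e:+; rest ⊤}

Merge at B3: IN[B3] = OUT[B2] = {a: ⊤, b: ⊤, c: -, d: ⊤, e: ⊤, f: ⊤}
Applying B3's transfer function to that IN value gives OUT[B3] (row B3 above).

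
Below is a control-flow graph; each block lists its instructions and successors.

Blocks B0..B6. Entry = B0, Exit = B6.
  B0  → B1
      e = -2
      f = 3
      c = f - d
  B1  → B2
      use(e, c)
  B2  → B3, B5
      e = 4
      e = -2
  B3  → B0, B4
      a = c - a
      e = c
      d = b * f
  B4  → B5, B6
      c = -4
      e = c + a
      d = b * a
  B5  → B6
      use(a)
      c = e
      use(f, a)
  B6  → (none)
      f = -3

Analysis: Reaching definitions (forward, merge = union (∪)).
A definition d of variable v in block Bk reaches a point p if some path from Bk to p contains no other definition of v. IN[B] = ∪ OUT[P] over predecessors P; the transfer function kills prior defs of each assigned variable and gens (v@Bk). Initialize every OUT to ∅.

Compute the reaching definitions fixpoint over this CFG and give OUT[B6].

Fixpoint table:
  B0:  IN={a@B3, c@B0, d@B3, e@B3, f@B0}  OUT={a@B3, c@B0, d@B3, e@B0, f@B0}
  B1:  IN={a@B3, c@B0, d@B3, e@B0, f@B0}  OUT={a@B3, c@B0, d@B3, e@B0, f@B0}
  B2:  IN={a@B3, c@B0, d@B3, e@B0, f@B0}  OUT={a@B3, c@B0, d@B3, e@B2, f@B0}
  B3:  IN={a@B3, c@B0, d@B3, e@B2, f@B0}  OUT={a@B3, c@B0, d@B3, e@B3, f@B0}
  B4:  IN={a@B3, c@B0, d@B3, e@B3, f@B0}  OUT={a@B3, c@B4, d@B4, e@B4, f@B0}
  B5:  IN={a@B3, c@B0, c@B4, d@B3, d@B4, e@B2, e@B4, f@B0}  OUT={a@B3, c@B5, d@B3, d@B4, e@B2, e@B4, f@B0}
  B6:  IN={a@B3, c@B4, c@B5, d@B3, d@B4, e@B2, e@B4, f@B0}  OUT={a@B3, c@B4, c@B5, d@B3, d@B4, e@B2, e@B4, f@B6}

Merge at B6: IN[B6] = OUT[B4] ⊔ OUT[B5] = {a@B3, c@B4, c@B5, d@B3, d@B4, e@B2, e@B4, f@B0}
Applying B6's transfer function to that IN value gives OUT[B6] (row B6 above).

Answer: {a@B3, c@B4, c@B5, d@B3, d@B4, e@B2, e@B4, f@B6}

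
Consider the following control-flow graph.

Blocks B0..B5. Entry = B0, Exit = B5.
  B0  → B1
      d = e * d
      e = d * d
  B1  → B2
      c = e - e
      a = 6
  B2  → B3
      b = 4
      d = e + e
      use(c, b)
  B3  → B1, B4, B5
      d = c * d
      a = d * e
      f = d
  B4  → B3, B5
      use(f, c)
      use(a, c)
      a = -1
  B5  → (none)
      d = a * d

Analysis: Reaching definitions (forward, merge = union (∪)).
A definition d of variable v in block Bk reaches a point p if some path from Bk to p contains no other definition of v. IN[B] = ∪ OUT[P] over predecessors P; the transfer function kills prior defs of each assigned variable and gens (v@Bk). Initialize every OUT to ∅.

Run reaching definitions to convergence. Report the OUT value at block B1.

Answer: {a@B1, b@B2, c@B1, d@B0, d@B3, e@B0, f@B3}

Working:
Fixpoint table:
  B0:   IN={}   OUT={d@B0, e@B0}
  B1:   IN={a@B3, b@B2, c@B1, d@B0, d@B3, e@B0, f@B3}   OUT={a@B1, b@B2, c@B1, d@B0, d@B3, e@B0, f@B3}
  B2:   IN={a@B1, b@B2, c@B1, d@B0, d@B3, e@B0, f@B3}   OUT={a@B1, b@B2, c@B1, d@B2, e@B0, f@B3}
  B3:   IN={a@B1, a@B4, b@B2, c@B1, d@B2, d@B3, e@B0, f@B3}   OUT={a@B3, b@B2, c@B1, d@B3, e@B0, f@B3}
  B4:   IN={a@B3, b@B2, c@B1, d@B3, e@B0, f@B3}   OUT={a@B4, b@B2, c@B1, d@B3, e@B0, f@B3}
  B5:   IN={a@B3, a@B4, b@B2, c@B1, d@B3, e@B0, f@B3}   OUT={a@B3, a@B4, b@B2, c@B1, d@B5, e@B0, f@B3}

Merge at B1: IN[B1] = OUT[B0] ⊔ OUT[B3] = {a@B3, b@B2, c@B1, d@B0, d@B3, e@B0, f@B3}
Applying B1's transfer function to that IN value gives OUT[B1] (row B1 above).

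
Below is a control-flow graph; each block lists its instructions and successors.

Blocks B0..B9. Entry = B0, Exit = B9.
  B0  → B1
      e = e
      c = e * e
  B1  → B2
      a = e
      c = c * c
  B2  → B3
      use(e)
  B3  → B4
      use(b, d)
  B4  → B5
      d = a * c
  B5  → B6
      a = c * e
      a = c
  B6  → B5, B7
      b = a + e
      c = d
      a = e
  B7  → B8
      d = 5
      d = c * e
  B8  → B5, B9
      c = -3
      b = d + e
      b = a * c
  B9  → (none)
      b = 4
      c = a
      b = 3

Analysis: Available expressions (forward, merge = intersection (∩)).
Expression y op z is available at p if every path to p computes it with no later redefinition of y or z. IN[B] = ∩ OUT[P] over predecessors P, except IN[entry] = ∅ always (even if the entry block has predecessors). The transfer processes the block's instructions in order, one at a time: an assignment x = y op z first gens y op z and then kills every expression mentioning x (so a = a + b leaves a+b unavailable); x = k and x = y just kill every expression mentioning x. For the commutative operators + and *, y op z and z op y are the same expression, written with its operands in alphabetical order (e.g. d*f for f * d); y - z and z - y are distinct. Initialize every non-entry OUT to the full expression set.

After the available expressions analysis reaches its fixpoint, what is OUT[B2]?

Per-block solution:
  B0: | IN={} | OUT={e*e}
  B1: | IN={e*e} | OUT={e*e}
  B2: | IN={e*e} | OUT={e*e}
  B3: | IN={e*e} | OUT={e*e}
  B4: | IN={e*e} | OUT={a*c, e*e}
  B5: | IN={e*e} | OUT={c*e, e*e}
  B6: | IN={c*e, e*e} | OUT={e*e}
  B7: | IN={e*e} | OUT={c*e, e*e}
  B8: | IN={c*e, e*e} | OUT={a*c, d+e, e*e}
  B9: | IN={a*c, d+e, e*e} | OUT={d+e, e*e}

Merge at B2: IN[B2] = OUT[B1] = {e*e}
Applying B2's transfer function to that IN value gives OUT[B2] (row B2 above).

Answer: {e*e}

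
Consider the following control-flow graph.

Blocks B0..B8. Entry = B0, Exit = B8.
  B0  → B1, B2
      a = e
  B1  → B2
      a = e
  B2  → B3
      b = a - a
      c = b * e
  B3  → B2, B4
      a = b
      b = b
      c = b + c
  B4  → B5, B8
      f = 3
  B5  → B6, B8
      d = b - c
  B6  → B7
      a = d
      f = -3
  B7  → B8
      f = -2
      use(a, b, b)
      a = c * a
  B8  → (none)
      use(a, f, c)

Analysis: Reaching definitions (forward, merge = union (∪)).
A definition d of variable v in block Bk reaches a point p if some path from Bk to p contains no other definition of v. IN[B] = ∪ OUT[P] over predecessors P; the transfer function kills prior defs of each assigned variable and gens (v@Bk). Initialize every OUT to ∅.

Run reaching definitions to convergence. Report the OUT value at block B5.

Fixpoint table:
  B0:  IN={}  OUT={a@B0}
  B1:  IN={a@B0}  OUT={a@B1}
  B2:  IN={a@B0, a@B1, a@B3, b@B3, c@B3}  OUT={a@B0, a@B1, a@B3, b@B2, c@B2}
  B3:  IN={a@B0, a@B1, a@B3, b@B2, c@B2}  OUT={a@B3, b@B3, c@B3}
  B4:  IN={a@B3, b@B3, c@B3}  OUT={a@B3, b@B3, c@B3, f@B4}
  B5:  IN={a@B3, b@B3, c@B3, f@B4}  OUT={a@B3, b@B3, c@B3, d@B5, f@B4}
  B6:  IN={a@B3, b@B3, c@B3, d@B5, f@B4}  OUT={a@B6, b@B3, c@B3, d@B5, f@B6}
  B7:  IN={a@B6, b@B3, c@B3, d@B5, f@B6}  OUT={a@B7, b@B3, c@B3, d@B5, f@B7}
  B8:  IN={a@B3, a@B7, b@B3, c@B3, d@B5, f@B4, f@B7}  OUT={a@B3, a@B7, b@B3, c@B3, d@B5, f@B4, f@B7}

Merge at B5: IN[B5] = OUT[B4] = {a@B3, b@B3, c@B3, f@B4}
Applying B5's transfer function to that IN value gives OUT[B5] (row B5 above).

Answer: {a@B3, b@B3, c@B3, d@B5, f@B4}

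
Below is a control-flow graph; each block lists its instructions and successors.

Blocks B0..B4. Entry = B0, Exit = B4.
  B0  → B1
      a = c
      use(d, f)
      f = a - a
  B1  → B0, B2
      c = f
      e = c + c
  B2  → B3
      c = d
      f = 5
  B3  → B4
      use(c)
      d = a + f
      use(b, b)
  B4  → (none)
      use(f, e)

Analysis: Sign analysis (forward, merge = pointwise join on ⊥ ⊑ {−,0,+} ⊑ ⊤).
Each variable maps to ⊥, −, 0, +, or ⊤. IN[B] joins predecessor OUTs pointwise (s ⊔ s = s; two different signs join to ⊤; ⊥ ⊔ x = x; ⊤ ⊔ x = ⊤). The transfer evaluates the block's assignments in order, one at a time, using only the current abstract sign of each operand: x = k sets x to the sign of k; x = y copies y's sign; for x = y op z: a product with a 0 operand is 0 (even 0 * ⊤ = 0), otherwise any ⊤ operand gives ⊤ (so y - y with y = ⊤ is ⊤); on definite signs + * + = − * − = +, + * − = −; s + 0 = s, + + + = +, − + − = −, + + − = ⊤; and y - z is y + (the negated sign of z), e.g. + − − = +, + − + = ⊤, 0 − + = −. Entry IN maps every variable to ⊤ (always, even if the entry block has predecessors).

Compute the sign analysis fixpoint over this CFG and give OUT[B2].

Converged values:
  B0: | IN=(all ⊤) | OUT=(all ⊤)
  B1: | IN=(all ⊤) | OUT=(all ⊤)
  B2: | IN=(all ⊤) | OUT={f:+; rest ⊤}
  B3: | IN={f:+; rest ⊤} | OUT={f:+; rest ⊤}
  B4: | IN={f:+; rest ⊤} | OUT={f:+; rest ⊤}

Merge at B2: IN[B2] = OUT[B1] = {a: ⊤, b: ⊤, c: ⊤, d: ⊤, e: ⊤, f: ⊤}
Applying B2's transfer function to that IN value gives OUT[B2] (row B2 above).

Answer: {a: ⊤, b: ⊤, c: ⊤, d: ⊤, e: ⊤, f: +}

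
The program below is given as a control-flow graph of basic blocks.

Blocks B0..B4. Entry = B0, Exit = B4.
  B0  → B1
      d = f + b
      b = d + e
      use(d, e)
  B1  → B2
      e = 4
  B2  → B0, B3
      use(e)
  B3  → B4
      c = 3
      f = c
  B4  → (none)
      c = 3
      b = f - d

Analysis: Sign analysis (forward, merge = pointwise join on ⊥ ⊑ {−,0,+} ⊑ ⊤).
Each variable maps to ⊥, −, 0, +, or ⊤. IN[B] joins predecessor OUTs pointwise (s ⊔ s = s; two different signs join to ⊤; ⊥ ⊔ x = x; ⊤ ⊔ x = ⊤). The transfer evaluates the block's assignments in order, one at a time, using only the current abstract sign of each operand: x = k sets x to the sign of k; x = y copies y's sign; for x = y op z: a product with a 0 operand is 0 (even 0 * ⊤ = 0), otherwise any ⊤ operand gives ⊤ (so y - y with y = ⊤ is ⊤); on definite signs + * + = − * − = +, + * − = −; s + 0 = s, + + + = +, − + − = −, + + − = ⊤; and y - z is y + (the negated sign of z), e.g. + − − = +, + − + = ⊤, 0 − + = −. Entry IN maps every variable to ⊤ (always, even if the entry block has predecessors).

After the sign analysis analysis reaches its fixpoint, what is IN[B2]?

Answer: {a: ⊤, b: ⊤, c: ⊤, d: ⊤, e: +, f: ⊤}

Derivation:
Per-block solution:
  B0:   IN=(all ⊤)   OUT=(all ⊤)
  B1:   IN=(all ⊤)   OUT={e:+; rest ⊤}
  B2:   IN={e:+; rest ⊤}   OUT={e:+; rest ⊤}
  B3:   IN={e:+; rest ⊤}   OUT={c:+, e:+, f:+; rest ⊤}
  B4:   IN={c:+, e:+, f:+; rest ⊤}   OUT={c:+, e:+, f:+; rest ⊤}

Merge at B2: IN[B2] = OUT[B1] = {a: ⊤, b: ⊤, c: ⊤, d: ⊤, e: +, f: ⊤}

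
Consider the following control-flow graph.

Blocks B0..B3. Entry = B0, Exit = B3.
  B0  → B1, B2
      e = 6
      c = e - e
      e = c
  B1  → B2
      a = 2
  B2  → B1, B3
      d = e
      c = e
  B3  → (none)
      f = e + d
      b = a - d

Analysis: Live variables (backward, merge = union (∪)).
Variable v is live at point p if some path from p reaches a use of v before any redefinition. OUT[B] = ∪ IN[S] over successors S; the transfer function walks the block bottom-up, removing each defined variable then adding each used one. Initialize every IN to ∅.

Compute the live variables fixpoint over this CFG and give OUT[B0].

Answer: {a, e}

Working:
Per-block solution:
  B0:  IN={a}  OUT={a, e}
  B1:  IN={e}  OUT={a, e}
  B2:  IN={a, e}  OUT={a, d, e}
  B3:  IN={a, d, e}  OUT={}

Merge at B0: OUT[B0] = IN[B1] ⊔ IN[B2] = {a, e}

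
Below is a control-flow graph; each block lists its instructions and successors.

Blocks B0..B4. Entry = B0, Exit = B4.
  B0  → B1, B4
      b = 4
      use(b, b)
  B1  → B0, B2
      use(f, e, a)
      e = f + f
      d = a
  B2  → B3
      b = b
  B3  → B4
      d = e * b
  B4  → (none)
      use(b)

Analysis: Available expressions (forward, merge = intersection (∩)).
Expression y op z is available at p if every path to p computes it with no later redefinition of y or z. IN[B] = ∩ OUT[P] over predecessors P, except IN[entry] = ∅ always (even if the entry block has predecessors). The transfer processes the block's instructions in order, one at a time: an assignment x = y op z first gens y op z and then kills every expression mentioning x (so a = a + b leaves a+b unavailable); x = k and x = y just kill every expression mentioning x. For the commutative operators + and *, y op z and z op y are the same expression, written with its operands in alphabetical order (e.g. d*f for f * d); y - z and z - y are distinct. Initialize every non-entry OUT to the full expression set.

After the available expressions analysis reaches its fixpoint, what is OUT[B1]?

Converged values:
  B0:  IN={}  OUT={}
  B1:  IN={}  OUT={f+f}
  B2:  IN={f+f}  OUT={f+f}
  B3:  IN={f+f}  OUT={b*e, f+f}
  B4:  IN={}  OUT={}

Merge at B1: IN[B1] = OUT[B0] = {}
Applying B1's transfer function to that IN value gives OUT[B1] (row B1 above).

Answer: {f+f}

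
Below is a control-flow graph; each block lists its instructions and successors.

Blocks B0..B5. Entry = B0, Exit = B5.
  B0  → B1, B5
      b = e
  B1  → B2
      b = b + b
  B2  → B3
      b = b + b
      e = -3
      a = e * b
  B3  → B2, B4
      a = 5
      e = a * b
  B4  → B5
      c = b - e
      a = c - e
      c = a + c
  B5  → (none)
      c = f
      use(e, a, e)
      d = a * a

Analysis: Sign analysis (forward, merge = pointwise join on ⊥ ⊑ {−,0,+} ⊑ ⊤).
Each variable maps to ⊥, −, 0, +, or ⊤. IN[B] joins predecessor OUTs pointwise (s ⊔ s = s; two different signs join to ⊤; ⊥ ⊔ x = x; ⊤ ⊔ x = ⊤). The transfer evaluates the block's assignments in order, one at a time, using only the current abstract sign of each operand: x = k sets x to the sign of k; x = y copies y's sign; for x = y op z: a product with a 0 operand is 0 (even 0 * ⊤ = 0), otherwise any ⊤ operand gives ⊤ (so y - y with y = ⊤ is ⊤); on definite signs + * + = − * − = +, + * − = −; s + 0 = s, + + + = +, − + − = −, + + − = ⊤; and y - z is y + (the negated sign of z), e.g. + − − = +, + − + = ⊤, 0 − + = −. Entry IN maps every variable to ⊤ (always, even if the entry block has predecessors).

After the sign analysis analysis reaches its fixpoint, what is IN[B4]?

Converged values:
  B0: | IN=(all ⊤) | OUT=(all ⊤)
  B1: | IN=(all ⊤) | OUT=(all ⊤)
  B2: | IN=(all ⊤) | OUT={e:-; rest ⊤}
  B3: | IN={e:-; rest ⊤} | OUT={a:+; rest ⊤}
  B4: | IN={a:+; rest ⊤} | OUT=(all ⊤)
  B5: | IN=(all ⊤) | OUT=(all ⊤)

Merge at B4: IN[B4] = OUT[B3] = {a: +, b: ⊤, c: ⊤, d: ⊤, e: ⊤, f: ⊤}

Answer: {a: +, b: ⊤, c: ⊤, d: ⊤, e: ⊤, f: ⊤}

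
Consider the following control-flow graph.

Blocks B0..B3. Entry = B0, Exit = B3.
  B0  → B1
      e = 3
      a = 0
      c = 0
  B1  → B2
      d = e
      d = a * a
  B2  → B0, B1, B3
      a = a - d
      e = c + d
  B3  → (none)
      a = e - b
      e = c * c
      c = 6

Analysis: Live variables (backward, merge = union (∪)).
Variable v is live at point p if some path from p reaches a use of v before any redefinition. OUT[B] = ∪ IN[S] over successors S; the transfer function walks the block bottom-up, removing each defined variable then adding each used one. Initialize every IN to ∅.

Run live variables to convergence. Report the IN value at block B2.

Answer: {a, b, c, d}

Working:
Fixpoint table:
  B0:  IN={b}  OUT={a, b, c, e}
  B1:  IN={a, b, c, e}  OUT={a, b, c, d}
  B2:  IN={a, b, c, d}  OUT={a, b, c, e}
  B3:  IN={b, c, e}  OUT={}

Merge at B2: OUT[B2] = IN[B0] ⊔ IN[B1] ⊔ IN[B3] = {a, b, c, e}
Applying B2's transfer function to that OUT value gives IN[B2] (row B2 above).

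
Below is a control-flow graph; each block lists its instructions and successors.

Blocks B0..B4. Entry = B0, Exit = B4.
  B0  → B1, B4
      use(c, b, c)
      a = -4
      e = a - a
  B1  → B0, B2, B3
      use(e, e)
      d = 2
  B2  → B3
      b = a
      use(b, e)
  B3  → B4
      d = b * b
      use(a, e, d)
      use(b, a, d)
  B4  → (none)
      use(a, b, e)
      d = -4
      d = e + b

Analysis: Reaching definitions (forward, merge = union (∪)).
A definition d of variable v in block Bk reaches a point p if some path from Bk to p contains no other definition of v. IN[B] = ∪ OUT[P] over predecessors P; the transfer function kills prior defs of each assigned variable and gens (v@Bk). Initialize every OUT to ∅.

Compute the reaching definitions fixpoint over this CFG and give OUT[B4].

Answer: {a@B0, b@B2, d@B4, e@B0}

Derivation:
Fixpoint table:
  B0:   IN={a@B0, d@B1, e@B0}   OUT={a@B0, d@B1, e@B0}
  B1:   IN={a@B0, d@B1, e@B0}   OUT={a@B0, d@B1, e@B0}
  B2:   IN={a@B0, d@B1, e@B0}   OUT={a@B0, b@B2, d@B1, e@B0}
  B3:   IN={a@B0, b@B2, d@B1, e@B0}   OUT={a@B0, b@B2, d@B3, e@B0}
  B4:   IN={a@B0, b@B2, d@B1, d@B3, e@B0}   OUT={a@B0, b@B2, d@B4, e@B0}

Merge at B4: IN[B4] = OUT[B0] ⊔ OUT[B3] = {a@B0, b@B2, d@B1, d@B3, e@B0}
Applying B4's transfer function to that IN value gives OUT[B4] (row B4 above).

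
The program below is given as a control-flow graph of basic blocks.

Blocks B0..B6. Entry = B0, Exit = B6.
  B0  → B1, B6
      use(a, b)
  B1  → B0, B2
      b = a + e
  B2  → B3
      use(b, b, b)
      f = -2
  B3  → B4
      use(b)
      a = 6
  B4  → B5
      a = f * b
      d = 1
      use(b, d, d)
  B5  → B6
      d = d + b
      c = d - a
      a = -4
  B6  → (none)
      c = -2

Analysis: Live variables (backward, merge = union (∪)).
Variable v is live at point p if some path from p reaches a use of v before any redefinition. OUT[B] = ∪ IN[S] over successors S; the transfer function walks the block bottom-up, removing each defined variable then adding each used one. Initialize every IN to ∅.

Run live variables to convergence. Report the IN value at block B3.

Answer: {b, f}

Working:
Per-block solution:
  B0: | IN={a, b, e} | OUT={a, e}
  B1: | IN={a, e} | OUT={a, b, e}
  B2: | IN={b} | OUT={b, f}
  B3: | IN={b, f} | OUT={b, f}
  B4: | IN={b, f} | OUT={a, b, d}
  B5: | IN={a, b, d} | OUT={}
  B6: | IN={} | OUT={}

Merge at B3: OUT[B3] = IN[B4] = {b, f}
Applying B3's transfer function to that OUT value gives IN[B3] (row B3 above).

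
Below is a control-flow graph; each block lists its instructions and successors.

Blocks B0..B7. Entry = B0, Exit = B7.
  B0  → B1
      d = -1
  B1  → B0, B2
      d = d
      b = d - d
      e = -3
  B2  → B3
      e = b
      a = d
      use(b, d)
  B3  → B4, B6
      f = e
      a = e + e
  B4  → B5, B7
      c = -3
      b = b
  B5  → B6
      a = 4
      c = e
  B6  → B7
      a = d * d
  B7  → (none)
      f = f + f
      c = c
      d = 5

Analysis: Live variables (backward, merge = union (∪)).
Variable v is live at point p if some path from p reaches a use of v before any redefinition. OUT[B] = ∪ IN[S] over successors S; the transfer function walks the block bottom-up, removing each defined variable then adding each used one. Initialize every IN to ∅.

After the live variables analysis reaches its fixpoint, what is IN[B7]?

Answer: {c, f}

Trace:
Fixpoint table:
  B0: | IN={c} | OUT={c, d}
  B1: | IN={c, d} | OUT={b, c, d}
  B2: | IN={b, c, d} | OUT={b, c, d, e}
  B3: | IN={b, c, d, e} | OUT={b, c, d, e, f}
  B4: | IN={b, d, e, f} | OUT={c, d, e, f}
  B5: | IN={d, e, f} | OUT={c, d, f}
  B6: | IN={c, d, f} | OUT={c, f}
  B7: | IN={c, f} | OUT={}

B7 is the boundary node: OUT[B7] = {}
Applying B7's transfer function to that OUT value gives IN[B7] (row B7 above).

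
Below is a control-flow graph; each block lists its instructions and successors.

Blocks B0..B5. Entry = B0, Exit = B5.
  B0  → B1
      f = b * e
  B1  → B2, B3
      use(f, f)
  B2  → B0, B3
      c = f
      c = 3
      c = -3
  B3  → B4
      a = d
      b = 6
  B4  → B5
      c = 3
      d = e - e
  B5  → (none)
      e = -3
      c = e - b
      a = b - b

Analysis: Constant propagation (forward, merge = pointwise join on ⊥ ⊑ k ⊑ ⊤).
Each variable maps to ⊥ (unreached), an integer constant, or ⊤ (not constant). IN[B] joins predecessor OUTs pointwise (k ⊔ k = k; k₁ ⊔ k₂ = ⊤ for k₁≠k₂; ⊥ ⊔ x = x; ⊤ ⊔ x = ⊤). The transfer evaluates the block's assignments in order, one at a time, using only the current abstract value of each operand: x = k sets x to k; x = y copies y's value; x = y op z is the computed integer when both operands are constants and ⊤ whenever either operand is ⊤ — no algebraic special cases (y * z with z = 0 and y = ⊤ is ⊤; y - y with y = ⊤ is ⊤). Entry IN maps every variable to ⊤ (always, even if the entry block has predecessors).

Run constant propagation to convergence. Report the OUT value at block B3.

Answer: {a: ⊤, b: 6, c: ⊤, d: ⊤, e: ⊤, f: ⊤}

Derivation:
Converged values:
  B0:   IN=(all ⊤)   OUT=(all ⊤)
  B1:   IN=(all ⊤)   OUT=(all ⊤)
  B2:   IN=(all ⊤)   OUT={c:-3; rest ⊤}
  B3:   IN=(all ⊤)   OUT={b:6; rest ⊤}
  B4:   IN={b:6; rest ⊤}   OUT={b:6, c:3; rest ⊤}
  B5:   IN={b:6, c:3; rest ⊤}   OUT={a:0, b:6, c:-9, e:-3; rest ⊤}

Merge at B3: IN[B3] = OUT[B1] ⊔ OUT[B2] = {a: ⊤, b: ⊤, c: ⊤, d: ⊤, e: ⊤, f: ⊤}
Applying B3's transfer function to that IN value gives OUT[B3] (row B3 above).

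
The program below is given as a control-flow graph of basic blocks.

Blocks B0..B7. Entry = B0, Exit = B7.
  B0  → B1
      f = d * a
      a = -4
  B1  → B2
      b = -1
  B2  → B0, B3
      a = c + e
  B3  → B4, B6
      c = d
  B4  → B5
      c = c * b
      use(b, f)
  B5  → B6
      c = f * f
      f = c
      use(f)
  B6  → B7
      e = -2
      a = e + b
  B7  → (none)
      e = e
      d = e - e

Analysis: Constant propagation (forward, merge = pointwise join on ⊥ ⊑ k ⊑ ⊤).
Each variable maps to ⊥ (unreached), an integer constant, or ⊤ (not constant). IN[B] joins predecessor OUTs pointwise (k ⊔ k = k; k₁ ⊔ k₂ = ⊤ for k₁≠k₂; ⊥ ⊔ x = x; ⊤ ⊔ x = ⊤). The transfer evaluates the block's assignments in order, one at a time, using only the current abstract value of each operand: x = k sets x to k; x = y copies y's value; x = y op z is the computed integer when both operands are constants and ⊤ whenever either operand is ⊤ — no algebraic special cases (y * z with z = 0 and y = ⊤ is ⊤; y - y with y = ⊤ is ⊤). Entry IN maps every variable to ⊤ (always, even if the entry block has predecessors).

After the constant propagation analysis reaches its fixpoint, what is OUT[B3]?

Answer: {a: ⊤, b: -1, c: ⊤, d: ⊤, e: ⊤, f: ⊤}

Trace:
Fixpoint table:
  B0: | IN=(all ⊤) | OUT={a:-4; rest ⊤}
  B1: | IN={a:-4; rest ⊤} | OUT={a:-4, b:-1; rest ⊤}
  B2: | IN={a:-4, b:-1; rest ⊤} | OUT={b:-1; rest ⊤}
  B3: | IN={b:-1; rest ⊤} | OUT={b:-1; rest ⊤}
  B4: | IN={b:-1; rest ⊤} | OUT={b:-1; rest ⊤}
  B5: | IN={b:-1; rest ⊤} | OUT={b:-1; rest ⊤}
  B6: | IN={b:-1; rest ⊤} | OUT={a:-3, b:-1, e:-2; rest ⊤}
  B7: | IN={a:-3, b:-1, e:-2; rest ⊤} | OUT={a:-3, b:-1, d:0, e:-2; rest ⊤}

Merge at B3: IN[B3] = OUT[B2] = {a: ⊤, b: -1, c: ⊤, d: ⊤, e: ⊤, f: ⊤}
Applying B3's transfer function to that IN value gives OUT[B3] (row B3 above).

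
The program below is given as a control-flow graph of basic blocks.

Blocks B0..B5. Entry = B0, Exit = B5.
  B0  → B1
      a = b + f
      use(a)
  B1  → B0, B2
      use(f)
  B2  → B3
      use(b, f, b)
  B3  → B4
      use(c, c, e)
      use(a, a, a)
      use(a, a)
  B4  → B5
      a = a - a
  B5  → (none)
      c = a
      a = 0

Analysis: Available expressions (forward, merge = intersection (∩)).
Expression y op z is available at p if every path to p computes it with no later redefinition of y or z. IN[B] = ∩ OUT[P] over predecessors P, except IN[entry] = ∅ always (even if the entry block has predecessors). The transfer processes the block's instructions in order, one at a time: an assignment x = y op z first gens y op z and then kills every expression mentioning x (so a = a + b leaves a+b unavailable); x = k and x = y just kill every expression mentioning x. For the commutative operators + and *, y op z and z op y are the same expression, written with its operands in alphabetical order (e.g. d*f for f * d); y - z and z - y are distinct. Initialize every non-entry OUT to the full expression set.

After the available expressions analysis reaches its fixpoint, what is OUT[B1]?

Answer: {b+f}

Working:
Fixpoint table:
  B0:  IN={}  OUT={b+f}
  B1:  IN={b+f}  OUT={b+f}
  B2:  IN={b+f}  OUT={b+f}
  B3:  IN={b+f}  OUT={b+f}
  B4:  IN={b+f}  OUT={b+f}
  B5:  IN={b+f}  OUT={b+f}

Merge at B1: IN[B1] = OUT[B0] = {b+f}
Applying B1's transfer function to that IN value gives OUT[B1] (row B1 above).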